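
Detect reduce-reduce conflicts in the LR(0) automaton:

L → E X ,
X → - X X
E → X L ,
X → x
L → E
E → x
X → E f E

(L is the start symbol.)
Yes — I5: [E → x .] vs [X → x .]

A reduce-reduce conflict occurs when an LR(0) state has two complete items [A → α .] and [B → β .] — both call for a reduction, and with no lookahead the parser cannot choose between them.

Augment with L' → L and build the canonical LR(0) collection (I0 = CLOSURE({[L' → . L]}), then GOTO on every symbol after a dot until no new states appear). It has 15 states:
  I0: { [E → . X L ,], [E → . x], [L → . E X ,], [L → . E], [L' → . L], [X → . - X X], [X → . E f E], [X → . x] }  — shift
  I1: { [E → . X L ,], [E → . x], [X → - . X X], [X → . - X X], [X → . E f E], [X → . x] }  — shift
  I2: { [E → . X L ,], [E → . x], [L → E . X ,], [L → E .], [X → . - X X], [X → . E f E], [X → . x], [X → E . f E] }  — shift, reduce
  I3: { [L' → L .] }  — accept
  I4: { [E → . X L ,], [E → . x], [E → X . L ,], [L → . E X ,], [L → . E], [X → . - X X], [X → . E f E], [X → . x] }  — shift
  I5: { [E → x .], [X → x .] }  — 2 reduces
  I6: { [E → X L . ,] }  — shift
  I7: { [E → X L , .] }  — reduce
  I8: { [X → E . f E] }  — shift
  I9: { [E → . X L ,], [E → . x], [E → X . L ,], [L → . E X ,], [L → . E], [L → E X . ,], [X → . - X X], [X → . E f E], [X → . x] }  — shift
  I10: { [E → . X L ,], [E → . x], [X → . - X X], [X → . E f E], [X → . x], [X → E f . E] }  — shift
  I11: { [X → E . f E], [X → E f E .] }  — shift, reduce
  I12: { [L → E X , .] }  — reduce
  I13: { [E → . X L ,], [E → . x], [E → X . L ,], [L → . E X ,], [L → . E], [X → - X . X], [X → . - X X], [X → . E f E], [X → . x] }  — shift
  I14: { [E → . X L ,], [E → . x], [E → X . L ,], [L → . E X ,], [L → . E], [X → - X X .], [X → . - X X], [X → . E f E], [X → . x] }  — shift, reduce

I5 contains complete items [E → x .], [X → x .] — reduce-reduce conflict.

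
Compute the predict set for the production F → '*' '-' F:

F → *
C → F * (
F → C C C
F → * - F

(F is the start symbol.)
PREDICT(F → '*' '-' F) = (FIRST(RHS) \ {ε}) ∪ (FOLLOW(F) if ε ∈ FIRST(RHS), i.e. RHS ⇒* ε)
FIRST('*' '-' F) = { '*' }
ε ∉ FIRST('*' '-' F), so FOLLOW(F) is not added.
PREDICT(F → '*' '-' F) = { '*' }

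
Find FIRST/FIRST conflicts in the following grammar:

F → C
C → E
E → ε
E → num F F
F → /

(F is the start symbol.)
No FIRST/FIRST conflicts.

A FIRST/FIRST conflict occurs when two productions N → α and N → β for the same non-terminal have FIRST(α) ∩ FIRST(β) ≠ ∅ (with ε ∈ FIRST of a nullable right-hand side, so two nullable alternatives also conflict).

FIRST sets of the non-terminals at (or reachable through a nullable prefix from) the front of some alternative:
  FIRST(C) = { 'num', ε }

Productions for F:
  F → C: FIRST = { 'num', ε }
  F → /: FIRST = { '/' }
Productions for E:
  E → ε: FIRST = { ε }
  E → num F F: FIRST = { 'num' }
C has only one production, so no FIRST/FIRST conflict is possible there.

All alternatives of each non-terminal have pairwise disjoint FIRST sets.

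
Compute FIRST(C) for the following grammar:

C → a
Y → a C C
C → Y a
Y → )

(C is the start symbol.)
FIRST sets of the other non-terminals involved (by the same procedure, iterated to a fixed point):
  FIRST(Y) = { ')', 'a' }

From C → a:
  - a is a terminal: add 'a' and stop
From C → Y a:
  - Y is a non-terminal: add FIRST(Y) \ {ε} = { ')', 'a' }
    Y is not nullable, so stop

Collecting: FIRST(C) = { ')', 'a' }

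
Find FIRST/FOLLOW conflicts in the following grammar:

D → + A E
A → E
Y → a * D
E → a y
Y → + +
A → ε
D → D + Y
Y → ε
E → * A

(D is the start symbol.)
Nullable non-terminals: A, Y.
FIRST sets used below: FIRST(E) = { '*', 'a' }

A: nullable alternative(s) A → ε; FOLLOW(A) = { $, '*', '+', 'a' }
  A → E: FIRST \ {ε} = { '*', 'a' } — overlaps FOLLOW(A) on { '*', 'a' }: CONFLICT
  A → ε: FIRST \ {ε} = { } — this is the only nullable alternative, skip

Y: nullable alternative(s) Y → ε; FOLLOW(Y) = { $, '+' }
  Y → a * D: FIRST \ {ε} = { 'a' } — disjoint from FOLLOW(Y)
  Y → + +: FIRST \ {ε} = { '+' } — overlaps FOLLOW(Y) on { '+' }: CONFLICT
  Y → ε: FIRST \ {ε} = { } — this is the only nullable alternative, skip

D, E have no nullable alternative, so no FIRST/FOLLOW check is needed there.

So the grammar has 2 FIRST/FOLLOW conflicts (marked CONFLICT above).

Answer: Yes. A → E with FOLLOW(A) on { '*', 'a' }; Y → '+' '+' with FOLLOW(Y) on { '+' }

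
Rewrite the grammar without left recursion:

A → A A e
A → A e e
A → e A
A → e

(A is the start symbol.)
A → e A A'
A → e A'
A' → A e A'
A' → e e A'
A' → ε

A is directly left-recursive. The standard transformation for
  A → A α₁ | ... | A α_m | β₁ | ... | β_n
is
  A  → β₁ A' | ... | β_n A'
  A' → α₁ A' | ... | α_m A' | ε

A → e A becomes A → e A A'
A → e becomes A → e A'
A → A A e becomes A' → A e A'
A → A e e becomes A' → e e A'
Add A' → ε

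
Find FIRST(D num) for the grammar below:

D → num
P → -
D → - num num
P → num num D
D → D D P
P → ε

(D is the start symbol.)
{ '-', 'num' }

FIRST sets of the non-terminals involved (from the grammar, by fixed-point iteration):
  FIRST(D) = { '-', 'num' }

To compute FIRST(D num), process the symbols left to right:
Symbol D is a non-terminal. Add FIRST(D) \ {ε} = { '-', 'num' }
D is not nullable (ε ∉ FIRST(D)), so stop here.
FIRST(D num) = { '-', 'num' }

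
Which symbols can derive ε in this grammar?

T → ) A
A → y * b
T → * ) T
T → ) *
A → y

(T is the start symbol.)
A non-terminal is nullable if it can derive ε (the empty string): either it has an ε-production, or it has a production whose right-hand side consists entirely of nullable non-terminals.

There are no ε-productions, so no non-terminal can derive ε.
No non-terminals are nullable.

Answer: None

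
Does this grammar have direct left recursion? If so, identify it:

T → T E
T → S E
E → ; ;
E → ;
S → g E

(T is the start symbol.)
Direct left recursion occurs when N → N α for some non-terminal N (the right-hand side begins with the left-hand side itself).

T → T E: LEFT RECURSIVE (starts with T)
T → S E: starts with S
E → ; ;: starts with ';'
E → ;: starts with ';'
S → g E: starts with g

The grammar has direct left recursion on: T.

Answer: Yes, T is left-recursive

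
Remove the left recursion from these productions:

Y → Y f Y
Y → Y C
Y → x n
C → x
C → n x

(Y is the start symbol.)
Y → x n Y'
Y' → f Y Y'
Y' → C Y'
Y' → ε
C → x
C → n x

Y is directly left-recursive. The standard transformation for
  A → A α₁ | ... | A α_m | β₁ | ... | β_n
is
  A  → β₁ A' | ... | β_n A'
  A' → α₁ A' | ... | α_m A' | ε

Y → x n becomes Y → x n Y'
Y → Y f Y becomes Y' → f Y Y'
Y → Y C becomes Y' → C Y'
Add Y' → ε

Productions for other non-terminals are unchanged:
  C → x
  C → n x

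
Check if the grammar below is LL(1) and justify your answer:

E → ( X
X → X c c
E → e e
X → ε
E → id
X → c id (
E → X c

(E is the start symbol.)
No. Predict set conflict for X: { 'c' }

Relevant sets:
  FIRST(X) = { 'c', ε }
  FOLLOW(X) = { $, 'c' }

For E:
  PREDICT(E → '(' X) = { '(' }
  PREDICT(E → e e) = { 'e' }
  PREDICT(E → id) = { 'id' }
  PREDICT(E → X c) = { 'c' }
For X:
  PREDICT(X → X c c) = { 'c' }
  PREDICT(X → ε) = { $, 'c' }
  PREDICT(X → c id '(') = { 'c' }

Conflict found: Predict set conflict for X: { 'c' }
The grammar is NOT LL(1).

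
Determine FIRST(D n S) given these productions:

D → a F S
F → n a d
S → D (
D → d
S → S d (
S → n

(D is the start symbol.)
FIRST sets of the non-terminals involved (from the grammar, by fixed-point iteration):
  FIRST(D) = { 'a', 'd' }

To compute FIRST(D n S), process the symbols left to right:
Symbol D is a non-terminal. Add FIRST(D) \ {ε} = { 'a', 'd' }
D is not nullable (ε ∉ FIRST(D)), so stop here.
FIRST(D n S) = { 'a', 'd' }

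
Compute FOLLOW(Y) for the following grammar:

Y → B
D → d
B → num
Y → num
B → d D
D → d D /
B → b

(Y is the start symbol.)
Y is the start symbol, so $ ∈ FOLLOW(Y).
Y does not occur on any right-hand side.

Taking the union: FOLLOW(Y) = { $ }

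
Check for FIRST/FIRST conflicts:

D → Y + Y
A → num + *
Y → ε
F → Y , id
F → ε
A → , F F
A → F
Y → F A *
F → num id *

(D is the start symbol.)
FIRST sets of the non-terminals at (or reachable through a nullable prefix from) the front of some alternative:
  FIRST(F) = { '*', ',', 'num', ε }
  FIRST(A) = { '*', ',', 'num', ε }
  FIRST(Y) = { '*', ',', 'num', ε }

Productions for A:
  A → num + *: FIRST = { 'num' }
  A → , F F: FIRST = { ',' }
  A → F: FIRST = { '*', ',', 'num', ε }
Productions for Y:
  Y → ε: FIRST = { ε }
  Y → F A *: FIRST = { '*', ',', 'num' }
Productions for F:
  F → Y , id: FIRST = { '*', ',', 'num' }
  F → ε: FIRST = { ε }
  F → num id *: FIRST = { 'num' }
D has only one production, so no FIRST/FIRST conflict is possible there.

Conflict for A: A → num + * and A → F
  Overlap: { 'num' }
Conflict for A: A → , F F and A → F
  Overlap: { ',' }
Conflict for F: F → Y , id and F → num id *
  Overlap: { 'num' }

Answer: Yes. A → num '+' '*' / A → F on { 'num' }; A → ',' F F / A → F on { ',' }; F → Y ',' id / F → num id '*' on { 'num' }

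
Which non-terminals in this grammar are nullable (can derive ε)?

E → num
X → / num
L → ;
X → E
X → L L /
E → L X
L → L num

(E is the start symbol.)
None

There are no ε-productions, so no non-terminal can derive ε.
No non-terminals are nullable.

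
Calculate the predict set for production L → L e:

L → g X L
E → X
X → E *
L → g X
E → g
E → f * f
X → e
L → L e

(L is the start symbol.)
PREDICT(L → L e) = (FIRST(RHS) \ {ε}) ∪ (FOLLOW(L) if ε ∈ FIRST(RHS), i.e. RHS ⇒* ε)
FIRST(L) = { 'g' }
FIRST(L e) = { 'g' }
ε ∉ FIRST(L e), so FOLLOW(L) is not added.
PREDICT(L → L e) = { 'g' }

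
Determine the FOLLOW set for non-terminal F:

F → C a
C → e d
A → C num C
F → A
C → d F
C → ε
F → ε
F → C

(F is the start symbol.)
{ $, 'a', 'num' }

F is the start symbol, so $ ∈ FOLLOW(F).
In C → d F: F is at the end, add FOLLOW(C)

The FOLLOW sets referred to above (computed the same way, to a fixed point):
  FOLLOW(C) = { $, 'a', 'num' }

Taking the union: FOLLOW(F) = { $, 'a', 'num' }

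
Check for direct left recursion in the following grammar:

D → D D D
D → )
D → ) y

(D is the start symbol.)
D → D D D: LEFT RECURSIVE (starts with D)
D → ): starts with ')'
D → ) y: starts with ')'

The grammar has direct left recursion on: D.

Answer: Yes, D is left-recursive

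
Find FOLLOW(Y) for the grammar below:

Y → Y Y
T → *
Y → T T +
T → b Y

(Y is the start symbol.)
To compute FOLLOW(Y), find every occurrence of Y on a right-hand side N → α Y β: add FIRST(β) \ {ε}, and if β is empty or nullable also add FOLLOW(N). Iterate to a fixed point.

Y is the start symbol, so $ ∈ FOLLOW(Y).
In Y → Y Y: Y is followed by Y, add FIRST(Y) \ {ε} = { '*', 'b' }
In Y → Y Y: Y is at the end; this adds FOLLOW(Y) to itself — nothing new
In T → b Y: Y is at the end, add FOLLOW(T)

The FOLLOW sets referred to above (computed the same way, to a fixed point):
  FOLLOW(T) = { '*', '+', 'b' }

Taking the union: FOLLOW(Y) = { $, '*', '+', 'b' }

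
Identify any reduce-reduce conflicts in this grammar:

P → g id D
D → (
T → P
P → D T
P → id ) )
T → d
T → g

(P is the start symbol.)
No reduce-reduce conflicts

Augment with P' → P and build the canonical LR(0) collection (I0 = CLOSURE({[P' → . P]}), then GOTO on every symbol after a dot until no new states appear). It has 14 states:
  I0: { [D → . (], [P → . D T], [P → . g id D], [P → . id ) )], [P' → . P] }  — shift
  I1: { [D → ( .] }  — reduce
  I2: { [D → . (], [P → . D T], [P → . g id D], [P → . id ) )], [P → D . T], [T → . P], [T → . d], [T → . g] }  — shift
  I3: { [P' → P .] }  — accept
  I4: { [P → g . id D] }  — shift
  I5: { [P → id . ) )] }  — shift
  I6: { [P → id ) . )] }  — shift
  I7: { [P → id ) ) .] }  — reduce
  I8: { [D → . (], [P → g id . D] }  — shift
  I9: { [P → g id D .] }  — reduce
  I10: { [T → P .] }  — reduce
  I11: { [P → D T .] }  — reduce
  I12: { [T → d .] }  — reduce
  I13: { [P → g . id D], [T → g .] }  — shift, reduce

No state contains more than one complete item.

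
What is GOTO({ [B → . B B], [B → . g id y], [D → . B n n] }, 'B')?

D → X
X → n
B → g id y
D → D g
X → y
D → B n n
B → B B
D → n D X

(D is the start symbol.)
{ [B → . B B], [B → . g id y], [B → B . B], [D → B . n n] }

GOTO(I, 'B') = CLOSURE({ [A → αX.β] : [A → α.Xβ] ∈ I, X = 'B' })

Items with dot before 'B', with the dot advanced:
  [B → . B B] → [B → B . B]
  [D → . B n n] → [D → B . n n]
Closure of the advanced items:
  [B → B . B] has the dot before B: add [B → . g id y], [B → . B B]

GOTO = { [B → . B B], [B → . g id y], [B → B . B], [D → B . n n] }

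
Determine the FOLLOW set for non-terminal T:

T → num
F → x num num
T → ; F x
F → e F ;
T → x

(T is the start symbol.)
To compute FOLLOW(T), find every occurrence of T on a right-hand side N → α T β: add FIRST(β) \ {ε}, and if β is empty or nullable also add FOLLOW(N). Iterate to a fixed point.

T is the start symbol, so $ ∈ FOLLOW(T).
T does not occur on any right-hand side.

Taking the union: FOLLOW(T) = { $ }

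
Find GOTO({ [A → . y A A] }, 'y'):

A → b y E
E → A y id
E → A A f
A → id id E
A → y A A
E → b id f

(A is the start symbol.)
{ [A → . b y E], [A → . id id E], [A → . y A A], [A → y . A A] }

GOTO(I, 'y') = CLOSURE({ [A → αX.β] : [A → α.Xβ] ∈ I, X = 'y' })

Items with dot before 'y', with the dot advanced:
  [A → . y A A] → [A → y . A A]
Closure of the advanced items:
  [A → y . A A] has the dot before A: add [A → . b y E], [A → . id id E], [A → . y A A]

GOTO = { [A → . b y E], [A → . id id E], [A → . y A A], [A → y . A A] }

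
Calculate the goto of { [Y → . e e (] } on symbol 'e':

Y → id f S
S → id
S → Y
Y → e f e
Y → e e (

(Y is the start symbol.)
GOTO(I, 'e') = CLOSURE({ [A → αX.β] : [A → α.Xβ] ∈ I, X = 'e' })

Items with dot before 'e', with the dot advanced:
  [Y → . e e (] → [Y → e . e (]
Closure adds nothing (no advanced item has the dot before a non-terminal).

GOTO = { [Y → e . e (] }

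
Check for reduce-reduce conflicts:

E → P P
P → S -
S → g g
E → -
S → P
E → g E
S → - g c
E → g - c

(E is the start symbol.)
A reduce-reduce conflict occurs when an LR(0) state has two complete items [A → α .] and [B → β .] — both call for a reduction, and with no lookahead the parser cannot choose between them.

Augment with E' → E and build the canonical LR(0) collection (I0 = CLOSURE({[E' → . E]}), then GOTO on every symbol after a dot until no new states appear). It has 17 states:
  I0: { [E → . -], [E → . P P], [E → . g - c], [E → . g E], [E' → . E], [P → . S -], [S → . - g c], [S → . P], [S → . g g] }  — shift
  I1: { [E → - .], [S → - . g c] }  — shift, reduce
  I2: { [E' → E .] }  — accept
  I3: { [E → P . P], [P → . S -], [S → . - g c], [S → . P], [S → . g g], [S → P .] }  — shift, reduce
  I4: { [P → S . -] }  — shift
  I5: { [E → . -], [E → . P P], [E → . g - c], [E → . g E], [E → g . - c], [E → g . E], [P → . S -], [S → . - g c], [S → . P], [S → . g g], [S → g . g] }  — shift
  I6: { [E → - .], [E → g - . c], [S → - . g c] }  — shift, reduce
  I7: { [E → g E .] }  — reduce
  I8: { [E → . -], [E → . P P], [E → . g - c], [E → . g E], [E → g . - c], [E → g . E], [P → . S -], [S → . - g c], [S → . P], [S → . g g], [S → g . g], [S → g g .] }  — shift, reduce
  I9: { [E → g - c .] }  — reduce
  I10: { [S → - g . c] }  — shift
  I11: { [S → - g c .] }  — reduce
  I12: { [P → S - .] }  — reduce
  I13: { [S → - . g c] }  — shift
  I14: { [E → P P .], [S → P .] }  — 2 reduces
  I15: { [S → g . g] }  — shift
  I16: { [S → g g .] }  — reduce

I14 contains complete items [E → P P .], [S → P .] — reduce-reduce conflict.

Answer: Yes — I14: [E → P P .] vs [S → P .]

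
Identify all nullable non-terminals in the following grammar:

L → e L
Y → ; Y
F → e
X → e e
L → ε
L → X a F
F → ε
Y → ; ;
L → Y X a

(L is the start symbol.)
{ 'F', 'L' }

A non-terminal is nullable if it can derive ε (the empty string): either it has an ε-production, or it has a production whose right-hand side consists entirely of nullable non-terminals.

ε-productions: L → ε, F → ε
So L, F are immediately nullable.
No further non-terminal can be added: every production for the remaining non-terminals contains a terminal or a non-nullable non-terminal.
Nullable = { 'F', 'L' }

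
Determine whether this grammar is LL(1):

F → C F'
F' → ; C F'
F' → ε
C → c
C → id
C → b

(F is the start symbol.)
Yes, the grammar is LL(1).

Relevant sets:
  FOLLOW(F') = { $ }

For F':
  PREDICT(F' → ';' C F') = { ';' }
  PREDICT(F' → ε) = { $ }
For C:
  PREDICT(C → c) = { 'c' }
  PREDICT(C → id) = { 'id' }
  PREDICT(C → b) = { 'b' }
F has a single production, so nothing to check there.

All predict sets are disjoint. The grammar IS LL(1).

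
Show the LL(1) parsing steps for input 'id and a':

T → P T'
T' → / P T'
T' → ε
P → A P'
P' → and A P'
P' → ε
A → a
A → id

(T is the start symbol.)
LL(1) parsing maintains a stack (initially the start symbol over $) and the input. At each step: if the stack top is a terminal, match it against the current input token; if it is a non-terminal N, replace it with the RHS of M[N, lookahead] (the unique production whose predict set contains the lookahead).

Stack is shown with the top on the left.

Stack          Input       Action
---------------------------------
T $            id and a $  output T → P T'
P T' $         id and a $  output P → A P'
A P' T' $      id and a $  output A → id
id P' T' $     id and a $  match 'id'
P' T' $        and a $     output P' → and A P'
and A P' T' $  and a $     match 'and'
A P' T' $      a $         output A → a
a P' T' $      a $         match 'a'
P' T' $        $           output P' → ε
T' $           $           output T' → ε
$              $           accept

The string is accepted.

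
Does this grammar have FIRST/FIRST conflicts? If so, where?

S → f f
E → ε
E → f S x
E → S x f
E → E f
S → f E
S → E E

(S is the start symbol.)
Yes. S → f f / S → f E on { 'f' }; S → f f / S → E E on { 'f' }; S → f E / S → E E on { 'f' }; E → f S x / E → S x f on { 'f' }; E → f S x / E → E f on { 'f' }; E → S x f / E → E f on { 'f', 'x' }

FIRST sets of the non-terminals at (or reachable through a nullable prefix from) the front of some alternative:
  FIRST(E) = { 'f', 'x', ε }
  FIRST(S) = { 'f', 'x', ε }

Productions for S:
  S → f f: FIRST = { 'f' }
  S → f E: FIRST = { 'f' }
  S → E E: FIRST = { 'f', 'x', ε }
Productions for E:
  E → ε: FIRST = { ε }
  E → f S x: FIRST = { 'f' }
  E → S x f: FIRST = { 'f', 'x' }
  E → E f: FIRST = { 'f', 'x' }

Conflict for S: S → f f and S → f E
  Overlap: { 'f' }
Conflict for S: S → f f and S → E E
  Overlap: { 'f' }
Conflict for S: S → f E and S → E E
  Overlap: { 'f' }
Conflict for E: E → f S x and E → S x f
  Overlap: { 'f' }
Conflict for E: E → f S x and E → E f
  Overlap: { 'f' }
Conflict for E: E → S x f and E → E f
  Overlap: { 'f', 'x' }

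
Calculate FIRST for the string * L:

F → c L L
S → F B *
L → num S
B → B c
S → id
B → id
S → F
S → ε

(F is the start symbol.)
To compute FIRST(* L), process the symbols left to right:
Symbol * is a terminal. Add '*' and stop.
FIRST(* L) = { '*' }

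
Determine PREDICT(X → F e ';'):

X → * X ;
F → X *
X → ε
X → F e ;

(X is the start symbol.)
{ '*' }

PREDICT(X → F e ';') = (FIRST(RHS) \ {ε}) ∪ (FOLLOW(X) if ε ∈ FIRST(RHS), i.e. RHS ⇒* ε)
FIRST(F) = { '*' }
FIRST(F e ';') = { '*' }
ε ∉ FIRST(F e ';'), so FOLLOW(X) is not added.
PREDICT(X → F e ';') = { '*' }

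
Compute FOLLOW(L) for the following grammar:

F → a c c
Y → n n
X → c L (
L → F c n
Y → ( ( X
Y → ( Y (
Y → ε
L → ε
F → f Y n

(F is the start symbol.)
In X → c L (: L is followed by '(', add FIRST('(') \ {ε} = { '(' }

Taking the union: FOLLOW(L) = { '(' }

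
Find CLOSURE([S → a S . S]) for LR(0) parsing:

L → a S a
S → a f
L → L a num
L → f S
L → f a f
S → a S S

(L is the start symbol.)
{ [S → . a S S], [S → . a f], [S → a S . S] }

Start with: [S → a S . S]
  [S → a S . S] has the dot before S: add [S → . a f], [S → . a S S]
No further items can be added.

CLOSURE = { [S → . a S S], [S → . a f], [S → a S . S] }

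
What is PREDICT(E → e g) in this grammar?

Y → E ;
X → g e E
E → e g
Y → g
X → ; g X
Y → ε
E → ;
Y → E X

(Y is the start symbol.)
PREDICT(E → e g) = (FIRST(RHS) \ {ε}) ∪ (FOLLOW(E) if ε ∈ FIRST(RHS), i.e. RHS ⇒* ε)
FIRST(e g) = { 'e' }
ε ∉ FIRST(e g), so FOLLOW(E) is not added.
PREDICT(E → e g) = { 'e' }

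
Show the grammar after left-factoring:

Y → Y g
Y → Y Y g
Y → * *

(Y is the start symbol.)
Y → Y Y'
Y' → g
Y' → Y g
Y → * *

Left-factoring transforms A → αβ₁ | αβ₂ into A → αA' and A' → β₁ | β₂
(α is the longest common prefix among the alternatives). Repeat until
no nonterminal has two alternatives with a common prefix.

Round 1: Y has alternatives sharing prefix 'Y'. Introduce Y': Y → Y Y'
  Add: Y' → g
  Add: Y' → Y g

No remaining common prefixes — done.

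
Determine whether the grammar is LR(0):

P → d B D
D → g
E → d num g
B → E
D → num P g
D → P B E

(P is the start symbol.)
A grammar is LR(0) if no state in the canonical LR(0) collection has:
  - both a shift item (dot before a terminal) and a complete item (shift-reduce conflict), or
  - two or more complete items (reduce-reduce conflict; the accept item [P' → P .] counts as a complete item here).

Augment with P' → P and build the canonical LR(0) collection (I0 = CLOSURE({[P' → . P]}), then GOTO on every symbol after a dot until no new states appear). It has 16 states:
  I0: { [P → . d B D], [P' → . P] }  — shift
  I1: { [P' → P .] }  — accept
  I2: { [B → . E], [E → . d num g], [P → d . B D] }  — shift
  I3: { [D → . P B E], [D → . g], [D → . num P g], [P → . d B D], [P → d B . D] }  — shift
  I4: { [B → E .] }  — reduce
  I5: { [E → d . num g] }  — shift
  I6: { [E → d num . g] }  — shift
  I7: { [E → d num g .] }  — reduce
  I8: { [P → d B D .] }  — reduce
  I9: { [B → . E], [D → P . B E], [E → . d num g] }  — shift
  I10: { [D → g .] }  — reduce
  I11: { [D → num . P g], [P → . d B D] }  — shift
  I12: { [D → num P . g] }  — shift
  I13: { [D → num P g .] }  — reduce
  I14: { [D → P B . E], [E → . d num g] }  — shift
  I15: { [D → P B E .] }  — reduce

Every state is either a pure shift/goto state or contains exactly one complete item and nothing to shift — no conflicts. The grammar is LR(0).

Answer: Yes, the grammar is LR(0)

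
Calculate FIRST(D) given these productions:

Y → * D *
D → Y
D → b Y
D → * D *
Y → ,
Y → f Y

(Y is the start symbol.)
FIRST sets of the other non-terminals involved (by the same procedure, iterated to a fixed point):
  FIRST(Y) = { '*', ',', 'f' }

From D → Y:
  - Y is a non-terminal: add FIRST(Y) \ {ε} = { '*', ',', 'f' }
    Y is not nullable, so stop
From D → b Y:
  - b is a terminal: add 'b' and stop
From D → * D *:
  - '*' is a terminal: add '*' and stop

Collecting: FIRST(D) = { '*', ',', 'b', 'f' }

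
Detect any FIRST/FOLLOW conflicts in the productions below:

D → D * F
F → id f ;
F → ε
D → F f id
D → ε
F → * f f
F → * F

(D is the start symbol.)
Yes. D → D '*' F with FOLLOW(D) on { '*' }; D → F f id with FOLLOW(D) on { '*' }; F → '*' f f with FOLLOW(F) on { '*' }; F → '*' F with FOLLOW(F) on { '*' }

Nullable non-terminals: D, F.
FIRST sets used below: FIRST(D) = { '*', 'f', 'id', ε }, FIRST(F) = { '*', 'id', ε }

D: nullable alternative(s) D → ε; FOLLOW(D) = { $, '*' }
  D → D * F: FIRST \ {ε} = { '*', 'f', 'id' } — overlaps FOLLOW(D) on { '*' }: CONFLICT
  D → F f id: FIRST \ {ε} = { '*', 'f', 'id' } — overlaps FOLLOW(D) on { '*' }: CONFLICT
  D → ε: FIRST \ {ε} = { } — this is the only nullable alternative, skip

F: nullable alternative(s) F → ε; FOLLOW(F) = { $, '*', 'f' }
  F → id f ;: FIRST \ {ε} = { 'id' } — disjoint from FOLLOW(F)
  F → ε: FIRST \ {ε} = { } — this is the only nullable alternative, skip
  F → * f f: FIRST \ {ε} = { '*' } — overlaps FOLLOW(F) on { '*' }: CONFLICT
  F → * F: FIRST \ {ε} = { '*' } — overlaps FOLLOW(F) on { '*' }: CONFLICT

So the grammar has 4 FIRST/FOLLOW conflicts (marked CONFLICT above).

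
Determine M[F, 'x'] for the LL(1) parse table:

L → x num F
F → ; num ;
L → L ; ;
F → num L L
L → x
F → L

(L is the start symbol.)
F → L

To find M[F, 'x'], we find productions for F where 'x' is in the predict set (PREDICT(N → α) = (FIRST(α) \ {ε}) ∪ (FOLLOW(N) if α ⇒* ε)).

Relevant sets:
  FIRST(L) = { 'x' }

F → ; num ;: PREDICT = { ';' }
F → num L L: PREDICT = { 'num' }
F → L: PREDICT = { 'x' }
  'x' is in predict set, so this production goes in M[F, 'x']

M[F, 'x'] = F → L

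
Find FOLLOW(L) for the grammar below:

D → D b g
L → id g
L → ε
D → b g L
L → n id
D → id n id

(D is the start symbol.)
To compute FOLLOW(L), find every occurrence of L on a right-hand side N → α L β: add FIRST(β) \ {ε}, and if β is empty or nullable also add FOLLOW(N). Iterate to a fixed point.

In D → b g L: L is at the end, add FOLLOW(D)

The FOLLOW sets referred to above (computed the same way, to a fixed point):
  FOLLOW(D) = { $, 'b' }

Taking the union: FOLLOW(L) = { $, 'b' }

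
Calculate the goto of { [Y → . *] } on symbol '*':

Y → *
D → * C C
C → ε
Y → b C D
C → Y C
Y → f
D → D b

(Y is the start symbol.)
{ [Y → * .] }

GOTO(I, '*') = CLOSURE({ [A → αX.β] : [A → α.Xβ] ∈ I, X = '*' })

Items with dot before '*', with the dot advanced:
  [Y → . *] → [Y → * .]
Closure adds nothing (no advanced item has the dot before a non-terminal).

GOTO = { [Y → * .] }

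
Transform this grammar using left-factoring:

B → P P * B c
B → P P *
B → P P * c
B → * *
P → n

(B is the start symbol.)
B → P P * B'
B' → B c
B' → ε
B' → c
B → * *
P → n

Left-factoring transforms A → αβ₁ | αβ₂ into A → αA' and A' → β₁ | β₂
(α is the longest common prefix among the alternatives). Repeat until
no nonterminal has two alternatives with a common prefix.

Round 1: B has alternatives sharing prefix 'P P *'. Introduce B': B → P P * B'
  Add: B' → B c
  Add: B' → ε
  Add: B' → c

No remaining common prefixes — done.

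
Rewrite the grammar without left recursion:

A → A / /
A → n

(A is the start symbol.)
A → n A'
A' → / / A'
A' → ε

A is directly left-recursive. The standard transformation for
  A → A α₁ | ... | A α_m | β₁ | ... | β_n
is
  A  → β₁ A' | ... | β_n A'
  A' → α₁ A' | ... | α_m A' | ε

A → n becomes A → n A'
A → A / / becomes A' → / / A'
Add A' → ε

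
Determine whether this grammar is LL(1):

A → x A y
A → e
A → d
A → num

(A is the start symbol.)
A grammar is LL(1) if for each non-terminal N with multiple productions, the predict sets of those productions are pairwise disjoint, where PREDICT(N → α) = (FIRST(α) \ {ε}) ∪ (FOLLOW(N) if α ⇒* ε).

For A:
  PREDICT(A → x A y) = { 'x' }
  PREDICT(A → e) = { 'e' }
  PREDICT(A → d) = { 'd' }
  PREDICT(A → num) = { 'num' }

All predict sets are disjoint. The grammar IS LL(1).

Answer: Yes, the grammar is LL(1).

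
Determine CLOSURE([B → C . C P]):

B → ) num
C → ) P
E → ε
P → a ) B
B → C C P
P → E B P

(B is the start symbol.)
To compute CLOSURE, for each item [A → α.Bβ] where B is a non-terminal, add [B → .γ] for all productions B → γ; repeat for the newly added items until nothing changes.

Start with: [B → C . C P]
  [B → C . C P] has the dot before C: add [C → . ) P]
No further items can be added.

CLOSURE = { [B → C . C P], [C → . ) P] }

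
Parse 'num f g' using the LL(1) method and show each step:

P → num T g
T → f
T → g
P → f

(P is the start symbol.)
LL(1) parsing maintains a stack (initially the start symbol over $) and the input. At each step: if the stack top is a terminal, match it against the current input token; if it is a non-terminal N, replace it with the RHS of M[N, lookahead] (the unique production whose predict set contains the lookahead).

Stack is shown with the top on the left.

Stack      Input      Action
----------------------------
P $        num f g $  output P → num T g
num T g $  num f g $  match 'num'
T g $      f g $      output T → f
f g $      f g $      match 'f'
g $        g $        match 'g'
$          $          accept

The string is accepted.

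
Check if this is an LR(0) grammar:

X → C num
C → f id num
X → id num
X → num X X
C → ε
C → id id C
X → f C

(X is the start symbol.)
No. Shift-reduce conflict between [C → .] and [C → . f id num]

A grammar is LR(0) if no state in the canonical LR(0) collection has:
  - both a shift item (dot before a terminal) and a complete item (shift-reduce conflict), or
  - two or more complete items (reduce-reduce conflict; the accept item [X' → X .] counts as a complete item here).

Augment with X' → X and build the canonical LR(0) collection (I0 = CLOSURE({[X' → . X]}), then GOTO on every symbol after a dot until no new states appear). It has 18 states:
  I0: { [C → . f id num], [C → . id id C], [C → .], [X → . C num], [X → . f C], [X → . id num], [X → . num X X], [X' → . X] }  — shift, reduce
  I1: { [X → C . num] }  — shift
  I2: { [X' → X .] }  — accept
  I3: { [C → . f id num], [C → . id id C], [C → .], [C → f . id num], [X → f . C] }  — shift, reduce
  I4: { [C → id . id C], [X → id . num] }  — shift
  I5: { [C → . f id num], [C → . id id C], [C → .], [X → . C num], [X → . f C], [X → . id num], [X → . num X X], [X → num . X X] }  — shift, reduce
  I6: { [C → . f id num], [C → . id id C], [C → .], [X → . C num], [X → . f C], [X → . id num], [X → . num X X], [X → num X . X] }  — shift, reduce
  I7: { [X → num X X .] }  — reduce
  I8: { [C → . f id num], [C → . id id C], [C → .], [C → id id . C] }  — shift, reduce
  I9: { [X → id num .] }  — reduce
  I10: { [C → id id C .] }  — reduce
  I11: { [C → f . id num] }  — shift
  I12: { [C → id . id C] }  — shift
  I13: { [C → f id . num] }  — shift
  I14: { [C → f id num .] }  — reduce
  I15: { [X → f C .] }  — reduce
  I16: { [C → f id . num], [C → id . id C] }  — shift
  I17: { [X → C num .] }  — reduce

Conflict in state I0:
  Shift-reduce conflict between [C → .] and [C → . f id num]
So the grammar is NOT LR(0).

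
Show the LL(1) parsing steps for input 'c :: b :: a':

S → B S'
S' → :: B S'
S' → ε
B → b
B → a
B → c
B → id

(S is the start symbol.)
Stack is shown with the top on the left.

Stack      Input          Action
--------------------------------
S $        c :: b :: a $  output S → B S'
B S' $     c :: b :: a $  output B → c
c S' $     c :: b :: a $  match 'c'
S' $       :: b :: a $    output S' → :: B S'
:: B S' $  :: b :: a $    match '::'
B S' $     b :: a $       output B → b
b S' $     b :: a $       match 'b'
S' $       :: a $         output S' → :: B S'
:: B S' $  :: a $         match '::'
B S' $     a $            output B → a
a S' $     a $            match 'a'
S' $       $              output S' → ε
$          $              accept

The string is accepted.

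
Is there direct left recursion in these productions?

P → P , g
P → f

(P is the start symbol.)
Yes, P is left-recursive

P → P , g: LEFT RECURSIVE (starts with P)
P → f: starts with f

The grammar has direct left recursion on: P.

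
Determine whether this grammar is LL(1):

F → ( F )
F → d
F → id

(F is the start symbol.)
A grammar is LL(1) if for each non-terminal N with multiple productions, the predict sets of those productions are pairwise disjoint, where PREDICT(N → α) = (FIRST(α) \ {ε}) ∪ (FOLLOW(N) if α ⇒* ε).

For F:
  PREDICT(F → '(' F ')') = { '(' }
  PREDICT(F → d) = { 'd' }
  PREDICT(F → id) = { 'id' }

All predict sets are disjoint. The grammar IS LL(1).

Answer: Yes, the grammar is LL(1).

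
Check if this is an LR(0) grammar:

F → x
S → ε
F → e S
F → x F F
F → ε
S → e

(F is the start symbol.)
Augment with F' → F and build the canonical LR(0) collection (I0 = CLOSURE({[F' → . F]}), then GOTO on every symbol after a dot until no new states appear). It has 8 states:
  I0: { [F → . e S], [F → . x F F], [F → . x], [F → .], [F' → . F] }  — shift, reduce
  I1: { [F' → F .] }  — accept
  I2: { [F → e . S], [S → . e], [S → .] }  — shift, reduce
  I3: { [F → . e S], [F → . x F F], [F → . x], [F → .], [F → x . F F], [F → x .] }  — shift, 2 reduces
  I4: { [F → . e S], [F → . x F F], [F → . x], [F → .], [F → x F . F] }  — shift, reduce
  I5: { [F → x F F .] }  — reduce
  I6: { [F → e S .] }  — reduce
  I7: { [S → e .] }  — reduce

Conflict in state I0:
  Shift-reduce conflict between [F → .] and [F → . e S]
So the grammar is NOT LR(0).

Answer: No. Shift-reduce conflict between [F → .] and [F → . e S]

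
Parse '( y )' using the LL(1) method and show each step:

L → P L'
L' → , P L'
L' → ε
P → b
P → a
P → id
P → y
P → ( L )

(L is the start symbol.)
LL(1) parsing maintains a stack (initially the start symbol over $) and the input. At each step: if the stack top is a terminal, match it against the current input token; if it is a non-terminal N, replace it with the RHS of M[N, lookahead] (the unique production whose predict set contains the lookahead).

Stack is shown with the top on the left.

Stack        Input    Action
----------------------------
L $          ( y ) $  output L → P L'
P L' $       ( y ) $  output P → ( L )
( L ) L' $   ( y ) $  match '('
L ) L' $     y ) $    output L → P L'
P L' ) L' $  y ) $    output P → y
y L' ) L' $  y ) $    match 'y'
L' ) L' $    ) $      output L' → ε
) L' $       ) $      match ')'
L' $         $        output L' → ε
$            $        accept

The string is accepted.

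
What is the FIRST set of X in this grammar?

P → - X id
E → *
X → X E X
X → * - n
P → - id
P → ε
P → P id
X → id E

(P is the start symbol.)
{ '*', 'id' }

To compute FIRST(X), examine every production with X on the left-hand side, reading each right-hand side left to right until a non-nullable symbol is reached.

From X → X E X:
  - X is the symbol being defined: contributes nothing new
    X is not nullable, so stop
From X → * - n:
  - '*' is a terminal: add '*' and stop
From X → id E:
  - id is a terminal: add 'id' and stop

Collecting: FIRST(X) = { '*', 'id' }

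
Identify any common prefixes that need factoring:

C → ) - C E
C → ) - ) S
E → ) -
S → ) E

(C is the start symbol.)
Left-factoring is needed when two productions for the same non-terminal
share a common prefix on the right-hand side.

Productions for C:
  C → ) - C E
  C → ) - ) S

Found common prefix ') -' in productions for C

Answer: Yes, C has productions with common prefix ') -'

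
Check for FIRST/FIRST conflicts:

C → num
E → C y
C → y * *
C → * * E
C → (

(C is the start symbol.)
No FIRST/FIRST conflicts.

Productions for C:
  C → num: FIRST = { 'num' }
  C → y * *: FIRST = { 'y' }
  C → * * E: FIRST = { '*' }
  C → (: FIRST = { '(' }
E has only one production, so no FIRST/FIRST conflict is possible there.

All alternatives of each non-terminal have pairwise disjoint FIRST sets.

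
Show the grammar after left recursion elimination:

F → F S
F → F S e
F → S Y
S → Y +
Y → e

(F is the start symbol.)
F → S Y F'
F' → S F'
F' → S e F'
F' → ε
S → Y +
Y → e

F is directly left-recursive. The standard transformation for
  A → A α₁ | ... | A α_m | β₁ | ... | β_n
is
  A  → β₁ A' | ... | β_n A'
  A' → α₁ A' | ... | α_m A' | ε

F → S Y becomes F → S Y F'
F → F S becomes F' → S F'
F → F S e becomes F' → S e F'
Add F' → ε

Productions for other non-terminals are unchanged:
  S → Y +
  Y → e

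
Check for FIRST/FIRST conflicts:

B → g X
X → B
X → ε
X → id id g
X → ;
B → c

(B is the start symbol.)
No FIRST/FIRST conflicts.

FIRST sets of the non-terminals at (or reachable through a nullable prefix from) the front of some alternative:
  FIRST(B) = { 'c', 'g' }

Productions for B:
  B → g X: FIRST = { 'g' }
  B → c: FIRST = { 'c' }
Productions for X:
  X → B: FIRST = { 'c', 'g' }
  X → ε: FIRST = { ε }
  X → id id g: FIRST = { 'id' }
  X → ;: FIRST = { ';' }

All alternatives of each non-terminal have pairwise disjoint FIRST sets.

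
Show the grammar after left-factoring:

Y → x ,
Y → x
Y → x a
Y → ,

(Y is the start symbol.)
Left-factoring transforms A → αβ₁ | αβ₂ into A → αA' and A' → β₁ | β₂
(α is the longest common prefix among the alternatives). Repeat until
no nonterminal has two alternatives with a common prefix.

Round 1: Y has alternatives sharing prefix 'x'. Introduce Y': Y → x Y'
  Add: Y' → ,
  Add: Y' → ε
  Add: Y' → a

No remaining common prefixes — done.

Resulting grammar:
Y → x Y'
Y' → ,
Y' → ε
Y' → a
Y → ,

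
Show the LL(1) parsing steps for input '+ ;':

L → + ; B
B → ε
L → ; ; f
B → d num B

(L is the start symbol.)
Stack is shown with the top on the left.

Stack    Input  Action
----------------------
L $      + ; $  output L → + ; B
+ ; B $  + ; $  match '+'
; B $    ; $    match ';'
B $      $      output B → ε
$        $      accept

The string is accepted.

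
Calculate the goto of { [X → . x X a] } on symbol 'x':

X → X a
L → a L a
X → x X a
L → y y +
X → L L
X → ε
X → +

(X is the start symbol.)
GOTO(I, 'x') = CLOSURE({ [A → αX.β] : [A → α.Xβ] ∈ I, X = 'x' })

Items with dot before 'x', with the dot advanced:
  [X → . x X a] → [X → x . X a]
Closure of the advanced items:
  [X → x . X a] has the dot before X: add [X → . X a], [X → . x X a], [X → . L L], [X → .], [X → . +]
  [X → . L L] has the dot before L: add [L → . a L a], [L → . y y +]

GOTO = { [L → . a L a], [L → . y y +], [X → . +], [X → . L L], [X → . X a], [X → . x X a], [X → .], [X → x . X a] }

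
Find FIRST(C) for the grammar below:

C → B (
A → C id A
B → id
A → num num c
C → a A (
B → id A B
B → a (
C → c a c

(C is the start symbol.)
To compute FIRST(C), examine every production with C on the left-hand side, reading each right-hand side left to right until a non-nullable symbol is reached.

FIRST sets of the other non-terminals involved (by the same procedure, iterated to a fixed point):
  FIRST(B) = { 'a', 'id' }

From C → B (:
  - B is a non-terminal: add FIRST(B) \ {ε} = { 'a', 'id' }
    B is not nullable, so stop
From C → a A (:
  - a is a terminal: add 'a' and stop
From C → c a c:
  - c is a terminal: add 'c' and stop

Collecting: FIRST(C) = { 'a', 'c', 'id' }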